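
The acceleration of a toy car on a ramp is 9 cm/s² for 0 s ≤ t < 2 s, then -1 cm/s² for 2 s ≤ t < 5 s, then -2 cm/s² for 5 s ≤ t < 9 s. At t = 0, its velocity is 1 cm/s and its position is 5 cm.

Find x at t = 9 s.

On each constant-a segment, Δv = aΔt and Δx = v₀Δt + ½aΔt²; chain segment to segment.
0–2 s: v starts 1 cm/s; Δx = 1·2 + ½·9·2² = 20 cm; v ends 19 cm/s.
2–5 s: v starts 19 cm/s; Δx = 19·3 + ½·-1·3² = 52.5 cm; v ends 16 cm/s.
5–9 s: v starts 16 cm/s; Δx = 16·4 + ½·-2·4² = 48 cm; v ends 8 cm/s.
x(9) = 5 + Σ Δx = 125.5 cm.

125.5 cm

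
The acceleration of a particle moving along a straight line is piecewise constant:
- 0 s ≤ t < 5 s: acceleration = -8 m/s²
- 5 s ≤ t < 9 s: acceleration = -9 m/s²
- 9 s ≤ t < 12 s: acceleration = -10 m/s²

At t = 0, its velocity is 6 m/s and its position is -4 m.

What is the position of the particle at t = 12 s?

-537 m

On each constant-a segment, Δv = aΔt and Δx = v₀Δt + ½aΔt²; chain segment to segment.
0–5 s: v starts 6 m/s; Δx = 6·5 + ½·-8·5² = -70 m; v ends -34 m/s.
5–9 s: v starts -34 m/s; Δx = -34·4 + ½·-9·4² = -208 m; v ends -70 m/s.
9–12 s: v starts -70 m/s; Δx = -70·3 + ½·-10·3² = -255 m; v ends -100 m/s.
x(12) = -4 + Σ Δx = -537 m.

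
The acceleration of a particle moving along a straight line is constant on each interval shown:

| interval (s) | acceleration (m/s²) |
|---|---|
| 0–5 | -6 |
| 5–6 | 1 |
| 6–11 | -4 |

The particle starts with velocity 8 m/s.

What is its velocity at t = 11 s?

Δv equals the area under the a-t graph; then v = v₀ + Δv.
0–5 s: -6 × 5 = -30 m/s
5–6 s: 1 × 1 = 1 m/s
6–11 s: -4 × 5 = -20 m/s
Δv = -49 m/s, so v(11) = 8 + (-49) = -41 m/s.

-41 m/s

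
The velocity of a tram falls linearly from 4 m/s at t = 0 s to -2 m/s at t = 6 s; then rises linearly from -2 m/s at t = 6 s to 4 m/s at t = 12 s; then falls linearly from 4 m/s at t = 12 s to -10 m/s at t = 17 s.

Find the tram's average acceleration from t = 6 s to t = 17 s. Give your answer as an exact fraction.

-8/11 m/s²

Average acceleration = Δv/Δt = (-10 − -2)/(17 − 6) = -8/11 m/s².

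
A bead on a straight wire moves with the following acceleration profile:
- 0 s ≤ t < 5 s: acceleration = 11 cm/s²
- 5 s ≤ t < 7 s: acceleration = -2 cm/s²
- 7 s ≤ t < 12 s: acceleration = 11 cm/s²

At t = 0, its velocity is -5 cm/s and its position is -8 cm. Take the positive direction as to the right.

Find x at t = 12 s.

568 cm

On each constant-a segment, Δv = aΔt and Δx = v₀Δt + ½aΔt²; chain segment to segment.
0–5 s: v starts -5 cm/s; Δx = -5·5 + ½·11·5² = 112.5 cm; v ends 50 cm/s.
5–7 s: v starts 50 cm/s; Δx = 50·2 + ½·-2·2² = 96 cm; v ends 46 cm/s.
7–12 s: v starts 46 cm/s; Δx = 46·5 + ½·11·5² = 367.5 cm; v ends 101 cm/s.
x(12) = -8 + Σ Δx = 568 cm.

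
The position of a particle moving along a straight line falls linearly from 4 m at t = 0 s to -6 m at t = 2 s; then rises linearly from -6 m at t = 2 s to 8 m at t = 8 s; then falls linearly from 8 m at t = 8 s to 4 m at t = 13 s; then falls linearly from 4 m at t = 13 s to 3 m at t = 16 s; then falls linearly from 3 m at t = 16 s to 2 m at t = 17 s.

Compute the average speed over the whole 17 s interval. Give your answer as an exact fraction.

30/17 m/s

Average speed = (total path length)/(elapsed time); on a piecewise-linear x-t graph the path length is Σ|Δx|.
0–2 s: |Δx| = |-6 − 4| = 10 m
2–8 s: |Δx| = |8 − -6| = 14 m
8–13 s: |Δx| = |4 − 8| = 4 m
13–16 s: |Δx| = |3 − 4| = 1 m
16–17 s: |Δx| = |2 − 3| = 1 m
Total path = 30 m; average speed = 30/17 = 30/17 m/s.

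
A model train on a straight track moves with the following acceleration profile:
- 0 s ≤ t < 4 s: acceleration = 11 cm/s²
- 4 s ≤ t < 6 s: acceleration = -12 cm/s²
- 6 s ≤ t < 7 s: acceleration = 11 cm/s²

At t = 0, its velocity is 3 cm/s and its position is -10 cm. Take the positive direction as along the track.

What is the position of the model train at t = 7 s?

On each constant-a segment, Δv = aΔt and Δx = v₀Δt + ½aΔt²; chain segment to segment.
0–4 s: v starts 3 cm/s; Δx = 3·4 + ½·11·4² = 100 cm; v ends 47 cm/s.
4–6 s: v starts 47 cm/s; Δx = 47·2 + ½·-12·2² = 70 cm; v ends 23 cm/s.
6–7 s: v starts 23 cm/s; Δx = 23·1 + ½·11·1² = 28.5 cm; v ends 34 cm/s.
x(7) = -10 + Σ Δx = 188.5 cm.

188.5 cm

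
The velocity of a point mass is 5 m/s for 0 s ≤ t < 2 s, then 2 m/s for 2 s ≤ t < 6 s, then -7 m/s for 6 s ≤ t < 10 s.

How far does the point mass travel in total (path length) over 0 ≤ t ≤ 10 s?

46 m

Total distance travelled is ∫|v| dt — sum the magnitudes of each area piece.
0–2 s: |5| × 2 = 10 m
2–6 s: |2| × 4 = 8 m
6–10 s: |-7| × 4 = 28 m
Total distance = 46 m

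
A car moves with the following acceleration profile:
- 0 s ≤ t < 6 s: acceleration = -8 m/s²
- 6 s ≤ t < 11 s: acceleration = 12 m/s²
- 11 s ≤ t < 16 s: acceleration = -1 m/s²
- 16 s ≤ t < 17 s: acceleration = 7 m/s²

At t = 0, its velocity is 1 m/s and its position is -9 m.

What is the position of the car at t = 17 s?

On each constant-a segment, Δv = aΔt and Δx = v₀Δt + ½aΔt²; chain segment to segment.
0–6 s: v starts 1 m/s; Δx = 1·6 + ½·-8·6² = -138 m; v ends -47 m/s.
6–11 s: v starts -47 m/s; Δx = -47·5 + ½·12·5² = -85 m; v ends 13 m/s.
11–16 s: v starts 13 m/s; Δx = 13·5 + ½·-1·5² = 52.5 m; v ends 8 m/s.
16–17 s: v starts 8 m/s; Δx = 8·1 + ½·7·1² = 11.5 m; v ends 15 m/s.
x(17) = -9 + Σ Δx = -168 m.

-168 m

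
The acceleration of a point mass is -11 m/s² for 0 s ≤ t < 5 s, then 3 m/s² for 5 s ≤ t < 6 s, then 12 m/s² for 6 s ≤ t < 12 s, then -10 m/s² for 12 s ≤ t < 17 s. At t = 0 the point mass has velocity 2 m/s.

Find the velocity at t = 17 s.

Δv equals the area under the a-t graph; then v = v₀ + Δv.
0–5 s: -11 × 5 = -55 m/s
5–6 s: 3 × 1 = 3 m/s
6–12 s: 12 × 6 = 72 m/s
12–17 s: -10 × 5 = -50 m/s
Δv = -30 m/s, so v(17) = 2 + (-30) = -28 m/s.

-28 m/s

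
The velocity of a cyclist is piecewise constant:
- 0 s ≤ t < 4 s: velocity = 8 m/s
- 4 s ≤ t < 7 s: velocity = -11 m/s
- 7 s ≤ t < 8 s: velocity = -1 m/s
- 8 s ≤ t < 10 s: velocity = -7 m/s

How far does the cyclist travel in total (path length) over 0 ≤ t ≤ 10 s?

Total distance travelled is ∫|v| dt — sum the magnitudes of each area piece.
0–4 s: |8| × 4 = 32 m
4–7 s: |-11| × 3 = 33 m
7–8 s: |-1| × 1 = 1 m
8–10 s: |-7| × 2 = 14 m
Total distance = 80 m

80 m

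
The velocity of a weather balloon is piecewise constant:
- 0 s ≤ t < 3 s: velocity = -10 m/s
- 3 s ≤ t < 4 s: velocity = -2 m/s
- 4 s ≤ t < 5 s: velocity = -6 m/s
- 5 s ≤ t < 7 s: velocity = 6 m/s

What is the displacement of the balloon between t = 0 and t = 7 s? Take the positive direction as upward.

Displacement is the signed area under the v-t curve.
0–3 s: -10 × 3 = -30 m
3–4 s: -2 × 1 = -2 m
4–5 s: -6 × 1 = -6 m
5–7 s: 6 × 2 = 12 m
Net displacement = -26 m

-26 m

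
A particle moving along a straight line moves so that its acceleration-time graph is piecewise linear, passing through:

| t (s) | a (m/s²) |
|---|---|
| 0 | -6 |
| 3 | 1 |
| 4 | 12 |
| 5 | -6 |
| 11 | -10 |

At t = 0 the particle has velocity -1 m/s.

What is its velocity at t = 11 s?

-47 m/s

Δv equals the area under the a-t graph; then v = v₀ + Δv.
0–3 s: ½(-6 + 1)(3) = -7.5 m/s
3–4 s: ½(1 + 12)(1) = 6.5 m/s
4–5 s: ½(12 + -6)(1) = 3 m/s
5–11 s: ½(-6 + -10)(6) = -48 m/s
Δv = -46 m/s, so v(11) = -1 + (-46) = -47 m/s.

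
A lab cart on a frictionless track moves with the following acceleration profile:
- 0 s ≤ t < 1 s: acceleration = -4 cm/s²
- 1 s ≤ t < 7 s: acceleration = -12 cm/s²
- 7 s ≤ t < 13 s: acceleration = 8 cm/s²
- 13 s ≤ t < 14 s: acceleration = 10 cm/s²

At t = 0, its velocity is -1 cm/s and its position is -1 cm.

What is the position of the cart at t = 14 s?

-592 cm

On each constant-a segment, Δv = aΔt and Δx = v₀Δt + ½aΔt²; chain segment to segment.
0–1 s: v starts -1 cm/s; Δx = -1·1 + ½·-4·1² = -3 cm; v ends -5 cm/s.
1–7 s: v starts -5 cm/s; Δx = -5·6 + ½·-12·6² = -246 cm; v ends -77 cm/s.
7–13 s: v starts -77 cm/s; Δx = -77·6 + ½·8·6² = -318 cm; v ends -29 cm/s.
13–14 s: v starts -29 cm/s; Δx = -29·1 + ½·10·1² = -24 cm; v ends -19 cm/s.
x(14) = -1 + Σ Δx = -592 cm.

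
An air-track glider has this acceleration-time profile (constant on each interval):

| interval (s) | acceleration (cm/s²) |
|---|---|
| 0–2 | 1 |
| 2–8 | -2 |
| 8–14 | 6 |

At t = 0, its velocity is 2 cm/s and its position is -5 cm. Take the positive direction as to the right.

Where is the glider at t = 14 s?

49 cm

On each constant-a segment, Δv = aΔt and Δx = v₀Δt + ½aΔt²; chain segment to segment.
0–2 s: v starts 2 cm/s; Δx = 2·2 + ½·1·2² = 6 cm; v ends 4 cm/s.
2–8 s: v starts 4 cm/s; Δx = 4·6 + ½·-2·6² = -12 cm; v ends -8 cm/s.
8–14 s: v starts -8 cm/s; Δx = -8·6 + ½·6·6² = 60 cm; v ends 28 cm/s.
x(14) = -5 + Σ Δx = 49 cm.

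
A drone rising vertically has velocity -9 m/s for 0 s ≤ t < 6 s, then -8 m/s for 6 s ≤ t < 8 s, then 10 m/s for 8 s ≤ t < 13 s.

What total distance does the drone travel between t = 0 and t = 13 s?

Distance (not displacement) is the total path length: add the absolute areas under v-t.
0–6 s: |-9| × 6 = 54 m
6–8 s: |-8| × 2 = 16 m
8–13 s: |10| × 5 = 50 m
Total distance = 120 m

120 m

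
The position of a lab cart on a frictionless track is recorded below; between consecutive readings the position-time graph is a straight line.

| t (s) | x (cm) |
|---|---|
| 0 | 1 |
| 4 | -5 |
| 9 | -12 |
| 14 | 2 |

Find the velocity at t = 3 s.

Velocity is the slope of the x-t graph on 0–4 s: (-5 − 1)/(4 − 0) = -1.5 cm/s.

-1.5 cm/s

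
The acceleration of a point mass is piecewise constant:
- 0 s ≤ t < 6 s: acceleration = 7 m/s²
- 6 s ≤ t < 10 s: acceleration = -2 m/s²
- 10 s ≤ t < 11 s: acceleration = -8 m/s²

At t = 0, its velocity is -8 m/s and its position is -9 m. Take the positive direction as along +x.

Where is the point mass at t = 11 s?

211 m

On each constant-a segment, Δv = aΔt and Δx = v₀Δt + ½aΔt²; chain segment to segment.
0–6 s: v starts -8 m/s; Δx = -8·6 + ½·7·6² = 78 m; v ends 34 m/s.
6–10 s: v starts 34 m/s; Δx = 34·4 + ½·-2·4² = 120 m; v ends 26 m/s.
10–11 s: v starts 26 m/s; Δx = 26·1 + ½·-8·1² = 22 m; v ends 18 m/s.
x(11) = -9 + Σ Δx = 211 m.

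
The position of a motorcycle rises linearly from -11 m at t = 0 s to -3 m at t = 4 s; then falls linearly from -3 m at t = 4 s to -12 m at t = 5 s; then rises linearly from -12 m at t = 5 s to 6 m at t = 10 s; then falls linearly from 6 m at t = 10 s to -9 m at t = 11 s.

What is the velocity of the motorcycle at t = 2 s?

2 m/s

Velocity is the slope of the x-t graph on 0–4 s: (-3 − -11)/(4 − 0) = 2 m/s.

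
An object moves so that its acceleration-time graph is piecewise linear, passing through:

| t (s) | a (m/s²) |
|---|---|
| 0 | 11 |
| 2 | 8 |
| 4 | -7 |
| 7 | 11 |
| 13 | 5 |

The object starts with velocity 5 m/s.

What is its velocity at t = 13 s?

79 m/s

Δv equals the area under the a-t graph; then v = v₀ + Δv.
0–2 s: ½(11 + 8)(2) = 19 m/s
2–4 s: ½(8 + -7)(2) = 1 m/s
4–7 s: ½(-7 + 11)(3) = 6 m/s
7–13 s: ½(11 + 5)(6) = 48 m/s
Δv = 74 m/s, so v(13) = 5 + (74) = 79 m/s.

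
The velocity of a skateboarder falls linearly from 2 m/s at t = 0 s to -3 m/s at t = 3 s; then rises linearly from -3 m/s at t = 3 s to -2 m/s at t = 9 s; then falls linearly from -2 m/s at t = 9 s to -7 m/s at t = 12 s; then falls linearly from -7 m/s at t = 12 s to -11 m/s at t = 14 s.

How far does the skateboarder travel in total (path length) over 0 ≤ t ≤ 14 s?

50.4 m

Distance (not displacement) is the total path length: add the absolute areas under v-t.
0–3 s: v = 0 at t = 1.2 s; triangle areas 1.2 + 2.7 = 3.9 m
3–9 s: |½(-3 + -2)(6)| = 15 m
9–12 s: |½(-2 + -7)(3)| = 13.5 m
12–14 s: |½(-7 + -11)(2)| = 18 m
Total distance = 50.4 m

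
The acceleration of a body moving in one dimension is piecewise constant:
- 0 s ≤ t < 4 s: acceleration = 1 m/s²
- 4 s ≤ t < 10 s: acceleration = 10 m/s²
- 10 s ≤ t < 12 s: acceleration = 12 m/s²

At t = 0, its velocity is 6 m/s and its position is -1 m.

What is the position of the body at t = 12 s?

On each constant-a segment, Δv = aΔt and Δx = v₀Δt + ½aΔt²; chain segment to segment.
0–4 s: v starts 6 m/s; Δx = 6·4 + ½·1·4² = 32 m; v ends 10 m/s.
4–10 s: v starts 10 m/s; Δx = 10·6 + ½·10·6² = 240 m; v ends 70 m/s.
10–12 s: v starts 70 m/s; Δx = 70·2 + ½·12·2² = 164 m; v ends 94 m/s.
x(12) = -1 + Σ Δx = 435 m.

435 m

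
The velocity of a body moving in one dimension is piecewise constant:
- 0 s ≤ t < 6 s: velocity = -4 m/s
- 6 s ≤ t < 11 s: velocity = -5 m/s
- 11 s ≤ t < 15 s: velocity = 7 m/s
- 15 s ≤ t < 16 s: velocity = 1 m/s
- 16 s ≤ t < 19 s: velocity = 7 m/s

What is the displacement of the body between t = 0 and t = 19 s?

Displacement is the signed area under the v-t curve.
0–6 s: -4 × 6 = -24 m
6–11 s: -5 × 5 = -25 m
11–15 s: 7 × 4 = 28 m
15–16 s: 1 × 1 = 1 m
16–19 s: 7 × 3 = 21 m
Net displacement = 1 m

1 m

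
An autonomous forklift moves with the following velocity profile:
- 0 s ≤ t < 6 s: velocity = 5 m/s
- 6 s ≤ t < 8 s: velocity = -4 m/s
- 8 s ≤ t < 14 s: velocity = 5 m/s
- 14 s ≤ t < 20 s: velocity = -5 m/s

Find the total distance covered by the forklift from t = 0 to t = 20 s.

98 m

Distance (not displacement) is the total path length: add the absolute areas under v-t.
0–6 s: |5| × 6 = 30 m
6–8 s: |-4| × 2 = 8 m
8–14 s: |5| × 6 = 30 m
14–20 s: |-5| × 6 = 30 m
Total distance = 98 m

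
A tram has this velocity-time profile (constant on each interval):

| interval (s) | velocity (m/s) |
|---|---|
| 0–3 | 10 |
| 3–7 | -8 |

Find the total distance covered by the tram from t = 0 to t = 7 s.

Total distance travelled is ∫|v| dt — sum the magnitudes of each area piece.
0–3 s: |10| × 3 = 30 m
3–7 s: |-8| × 4 = 32 m
Total distance = 62 m

62 m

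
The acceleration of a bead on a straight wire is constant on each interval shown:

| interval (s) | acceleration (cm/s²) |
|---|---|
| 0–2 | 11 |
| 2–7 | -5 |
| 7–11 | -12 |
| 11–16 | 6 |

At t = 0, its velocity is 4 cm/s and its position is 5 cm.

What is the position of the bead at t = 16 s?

-149.5 cm

On each constant-a segment, Δv = aΔt and Δx = v₀Δt + ½aΔt²; chain segment to segment.
0–2 s: v starts 4 cm/s; Δx = 4·2 + ½·11·2² = 30 cm; v ends 26 cm/s.
2–7 s: v starts 26 cm/s; Δx = 26·5 + ½·-5·5² = 67.5 cm; v ends 1 cm/s.
7–11 s: v starts 1 cm/s; Δx = 1·4 + ½·-12·4² = -92 cm; v ends -47 cm/s.
11–16 s: v starts -47 cm/s; Δx = -47·5 + ½·6·5² = -160 cm; v ends -17 cm/s.
x(16) = 5 + Σ Δx = -149.5 cm.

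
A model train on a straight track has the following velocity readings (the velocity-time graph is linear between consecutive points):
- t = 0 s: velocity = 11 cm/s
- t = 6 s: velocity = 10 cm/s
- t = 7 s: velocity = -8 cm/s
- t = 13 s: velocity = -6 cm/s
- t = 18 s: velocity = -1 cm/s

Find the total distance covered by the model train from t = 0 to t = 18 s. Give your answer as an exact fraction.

2287/18 cm

Total distance travelled is ∫|v| dt — sum the magnitudes of each area piece.
0–6 s: |½(11 + 10)(6)| = 63 cm
6–7 s: v = 0 at t = 59/9 s; triangle areas 25/9 + 16/9 = 41/9 cm
7–13 s: |½(-8 + -6)(6)| = 42 cm
13–18 s: |½(-6 + -1)(5)| = 17.5 cm
Total distance = 2287/18 cm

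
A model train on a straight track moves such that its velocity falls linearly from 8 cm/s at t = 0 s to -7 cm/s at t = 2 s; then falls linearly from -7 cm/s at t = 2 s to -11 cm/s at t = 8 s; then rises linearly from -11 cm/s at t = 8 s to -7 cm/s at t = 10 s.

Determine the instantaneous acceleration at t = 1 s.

Acceleration is the slope of the v-t graph on 0–2 s: (-7 − 8)/(2 − 0) = -7.5 cm/s².

-7.5 cm/s²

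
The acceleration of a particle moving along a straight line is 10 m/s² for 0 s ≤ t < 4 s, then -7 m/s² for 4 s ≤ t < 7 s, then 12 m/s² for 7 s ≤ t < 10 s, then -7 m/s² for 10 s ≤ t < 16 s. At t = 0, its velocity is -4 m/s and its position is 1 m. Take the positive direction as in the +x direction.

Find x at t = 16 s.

420.5 m

On each constant-a segment, Δv = aΔt and Δx = v₀Δt + ½aΔt²; chain segment to segment.
0–4 s: v starts -4 m/s; Δx = -4·4 + ½·10·4² = 64 m; v ends 36 m/s.
4–7 s: v starts 36 m/s; Δx = 36·3 + ½·-7·3² = 76.5 m; v ends 15 m/s.
7–10 s: v starts 15 m/s; Δx = 15·3 + ½·12·3² = 99 m; v ends 51 m/s.
10–16 s: v starts 51 m/s; Δx = 51·6 + ½·-7·6² = 180 m; v ends 9 m/s.
x(16) = 1 + Σ Δx = 420.5 m.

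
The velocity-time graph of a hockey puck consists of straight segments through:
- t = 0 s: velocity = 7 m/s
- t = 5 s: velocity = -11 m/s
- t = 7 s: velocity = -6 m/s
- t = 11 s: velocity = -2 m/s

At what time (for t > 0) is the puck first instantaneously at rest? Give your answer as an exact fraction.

v changes sign on 0–5 s (from 7 to -11); the graph is linear there, so v = 0 at t = 0 + (-7)·(5 − 0)/(-11 − 7) = 35/18 s.

t = 35/18 s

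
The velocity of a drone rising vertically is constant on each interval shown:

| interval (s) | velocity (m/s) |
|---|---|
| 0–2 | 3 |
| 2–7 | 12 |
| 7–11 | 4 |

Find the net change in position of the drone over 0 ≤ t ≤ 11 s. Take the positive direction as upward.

Displacement is the signed area under the v-t curve.
0–2 s: 3 × 2 = 6 m
2–7 s: 12 × 5 = 60 m
7–11 s: 4 × 4 = 16 m
Net displacement = 82 m

82 m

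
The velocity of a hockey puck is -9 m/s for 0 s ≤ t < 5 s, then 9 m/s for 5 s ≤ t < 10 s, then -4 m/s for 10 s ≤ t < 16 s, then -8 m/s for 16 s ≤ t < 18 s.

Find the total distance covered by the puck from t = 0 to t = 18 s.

Total distance travelled is ∫|v| dt — sum the magnitudes of each area piece.
0–5 s: |-9| × 5 = 45 m
5–10 s: |9| × 5 = 45 m
10–16 s: |-4| × 6 = 24 m
16–18 s: |-8| × 2 = 16 m
Total distance = 130 m

130 m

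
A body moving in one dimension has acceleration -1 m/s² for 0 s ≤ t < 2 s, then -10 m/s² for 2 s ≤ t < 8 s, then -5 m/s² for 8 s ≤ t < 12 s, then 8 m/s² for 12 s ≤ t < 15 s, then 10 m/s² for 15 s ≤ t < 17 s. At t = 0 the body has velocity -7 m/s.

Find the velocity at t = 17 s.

-45 m/s

Δv equals the area under the a-t graph; then v = v₀ + Δv.
0–2 s: -1 × 2 = -2 m/s
2–8 s: -10 × 6 = -60 m/s
8–12 s: -5 × 4 = -20 m/s
12–15 s: 8 × 3 = 24 m/s
15–17 s: 10 × 2 = 20 m/s
Δv = -38 m/s, so v(17) = -7 + (-38) = -45 m/s.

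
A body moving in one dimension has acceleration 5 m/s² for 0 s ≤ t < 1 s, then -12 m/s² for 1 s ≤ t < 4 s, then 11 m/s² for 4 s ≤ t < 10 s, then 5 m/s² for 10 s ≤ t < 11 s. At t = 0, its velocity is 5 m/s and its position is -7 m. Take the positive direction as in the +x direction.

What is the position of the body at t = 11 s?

On each constant-a segment, Δv = aΔt and Δx = v₀Δt + ½aΔt²; chain segment to segment.
0–1 s: v starts 5 m/s; Δx = 5·1 + ½·5·1² = 7.5 m; v ends 10 m/s.
1–4 s: v starts 10 m/s; Δx = 10·3 + ½·-12·3² = -24 m; v ends -26 m/s.
4–10 s: v starts -26 m/s; Δx = -26·6 + ½·11·6² = 42 m; v ends 40 m/s.
10–11 s: v starts 40 m/s; Δx = 40·1 + ½·5·1² = 42.5 m; v ends 45 m/s.
x(11) = -7 + Σ Δx = 61 m.

61 m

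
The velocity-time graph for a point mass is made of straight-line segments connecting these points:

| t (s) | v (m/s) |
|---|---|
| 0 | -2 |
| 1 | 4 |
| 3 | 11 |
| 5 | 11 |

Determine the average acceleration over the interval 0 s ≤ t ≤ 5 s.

Average acceleration = Δv/Δt = (11 − -2)/(5 − 0) = 2.6 m/s².

2.6 m/s²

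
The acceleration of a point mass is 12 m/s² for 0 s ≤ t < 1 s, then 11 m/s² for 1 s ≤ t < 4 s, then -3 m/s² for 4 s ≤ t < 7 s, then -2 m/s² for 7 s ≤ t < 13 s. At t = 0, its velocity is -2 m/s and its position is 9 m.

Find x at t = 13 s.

376 m

On each constant-a segment, Δv = aΔt and Δx = v₀Δt + ½aΔt²; chain segment to segment.
0–1 s: v starts -2 m/s; Δx = -2·1 + ½·12·1² = 4 m; v ends 10 m/s.
1–4 s: v starts 10 m/s; Δx = 10·3 + ½·11·3² = 79.5 m; v ends 43 m/s.
4–7 s: v starts 43 m/s; Δx = 43·3 + ½·-3·3² = 115.5 m; v ends 34 m/s.
7–13 s: v starts 34 m/s; Δx = 34·6 + ½·-2·6² = 168 m; v ends 22 m/s.
x(13) = 9 + Σ Δx = 376 m.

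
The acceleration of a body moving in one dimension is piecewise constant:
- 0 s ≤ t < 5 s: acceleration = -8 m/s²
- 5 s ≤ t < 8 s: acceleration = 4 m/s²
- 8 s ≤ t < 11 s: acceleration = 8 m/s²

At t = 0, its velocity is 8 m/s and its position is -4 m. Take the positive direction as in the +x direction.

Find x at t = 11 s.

On each constant-a segment, Δv = aΔt and Δx = v₀Δt + ½aΔt²; chain segment to segment.
0–5 s: v starts 8 m/s; Δx = 8·5 + ½·-8·5² = -60 m; v ends -32 m/s.
5–8 s: v starts -32 m/s; Δx = -32·3 + ½·4·3² = -78 m; v ends -20 m/s.
8–11 s: v starts -20 m/s; Δx = -20·3 + ½·8·3² = -24 m; v ends 4 m/s.
x(11) = -4 + Σ Δx = -166 m.

-166 m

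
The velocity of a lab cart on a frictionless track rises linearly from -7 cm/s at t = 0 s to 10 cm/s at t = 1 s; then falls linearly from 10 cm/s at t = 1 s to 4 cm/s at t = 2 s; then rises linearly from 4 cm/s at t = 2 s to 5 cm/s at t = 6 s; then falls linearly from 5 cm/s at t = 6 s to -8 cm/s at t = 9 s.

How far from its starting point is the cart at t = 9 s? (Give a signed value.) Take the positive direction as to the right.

Displacement is the signed area under the v-t curve.
0–1 s: ½(-7 + 10)(1) = 1.5 cm
1–2 s: ½(10 + 4)(1) = 7 cm
2–6 s: ½(4 + 5)(4) = 18 cm
6–9 s: ½(5 + -8)(3) = -4.5 cm
Net displacement = 22 cm

22 cm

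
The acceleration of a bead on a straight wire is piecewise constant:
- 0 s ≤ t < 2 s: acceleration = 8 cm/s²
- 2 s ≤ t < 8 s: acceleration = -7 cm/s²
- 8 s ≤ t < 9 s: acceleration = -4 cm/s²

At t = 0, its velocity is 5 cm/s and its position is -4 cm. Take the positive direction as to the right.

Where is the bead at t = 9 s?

On each constant-a segment, Δv = aΔt and Δx = v₀Δt + ½aΔt²; chain segment to segment.
0–2 s: v starts 5 cm/s; Δx = 5·2 + ½·8·2² = 26 cm; v ends 21 cm/s.
2–8 s: v starts 21 cm/s; Δx = 21·6 + ½·-7·6² = 0 cm; v ends -21 cm/s.
8–9 s: v starts -21 cm/s; Δx = -21·1 + ½·-4·1² = -23 cm; v ends -25 cm/s.
x(9) = -4 + Σ Δx = -1 cm.

-1 cm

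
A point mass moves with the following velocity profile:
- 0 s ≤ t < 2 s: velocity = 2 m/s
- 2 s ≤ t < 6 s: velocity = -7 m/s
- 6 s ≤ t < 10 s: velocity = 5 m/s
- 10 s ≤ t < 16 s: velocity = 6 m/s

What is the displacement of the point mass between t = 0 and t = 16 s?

32 m

Displacement is the signed area under the v-t curve.
0–2 s: 2 × 2 = 4 m
2–6 s: -7 × 4 = -28 m
6–10 s: 5 × 4 = 20 m
10–16 s: 6 × 6 = 36 m
Net displacement = 32 m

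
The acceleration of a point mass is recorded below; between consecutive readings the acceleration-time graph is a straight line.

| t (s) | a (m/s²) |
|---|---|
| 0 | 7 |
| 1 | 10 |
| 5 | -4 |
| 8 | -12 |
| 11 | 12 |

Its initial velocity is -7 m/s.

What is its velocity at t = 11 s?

-10.5 m/s

Δv equals the area under the a-t graph; then v = v₀ + Δv.
0–1 s: ½(7 + 10)(1) = 8.5 m/s
1–5 s: ½(10 + -4)(4) = 12 m/s
5–8 s: ½(-4 + -12)(3) = -24 m/s
8–11 s: ½(-12 + 12)(3) = 0 m/s
Δv = -3.5 m/s, so v(11) = -7 + (-3.5) = -10.5 m/s.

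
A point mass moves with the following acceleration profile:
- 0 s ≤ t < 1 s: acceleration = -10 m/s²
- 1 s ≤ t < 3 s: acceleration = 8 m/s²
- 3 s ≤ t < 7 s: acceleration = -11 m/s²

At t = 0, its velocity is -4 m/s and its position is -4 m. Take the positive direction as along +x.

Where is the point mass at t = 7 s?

-105 m

On each constant-a segment, Δv = aΔt and Δx = v₀Δt + ½aΔt²; chain segment to segment.
0–1 s: v starts -4 m/s; Δx = -4·1 + ½·-10·1² = -9 m; v ends -14 m/s.
1–3 s: v starts -14 m/s; Δx = -14·2 + ½·8·2² = -12 m; v ends 2 m/s.
3–7 s: v starts 2 m/s; Δx = 2·4 + ½·-11·4² = -80 m; v ends -42 m/s.
x(7) = -4 + Σ Δx = -105 m.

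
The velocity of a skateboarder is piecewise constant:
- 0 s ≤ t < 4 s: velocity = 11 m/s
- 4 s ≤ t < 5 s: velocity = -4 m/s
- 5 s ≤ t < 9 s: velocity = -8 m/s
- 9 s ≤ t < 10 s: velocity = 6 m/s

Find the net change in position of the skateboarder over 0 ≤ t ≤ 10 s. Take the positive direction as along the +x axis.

Displacement is the signed area under the v-t curve.
0–4 s: 11 × 4 = 44 m
4–5 s: -4 × 1 = -4 m
5–9 s: -8 × 4 = -32 m
9–10 s: 6 × 1 = 6 m
Net displacement = 14 m

14 m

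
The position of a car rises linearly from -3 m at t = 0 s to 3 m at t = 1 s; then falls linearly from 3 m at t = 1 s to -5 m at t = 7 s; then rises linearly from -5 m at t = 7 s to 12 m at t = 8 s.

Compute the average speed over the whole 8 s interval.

Average speed = (total path length)/(elapsed time); on a piecewise-linear x-t graph the path length is Σ|Δx|.
0–1 s: |Δx| = |3 − -3| = 6 m
1–7 s: |Δx| = |-5 − 3| = 8 m
7–8 s: |Δx| = |12 − -5| = 17 m
Total path = 31 m; average speed = 31/8 = 3.875 m/s.

3.875 m/s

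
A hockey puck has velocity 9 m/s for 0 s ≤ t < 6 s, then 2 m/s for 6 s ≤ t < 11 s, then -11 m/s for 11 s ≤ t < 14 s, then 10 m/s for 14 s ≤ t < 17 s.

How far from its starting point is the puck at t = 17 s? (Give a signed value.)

Displacement is the signed area under the v-t curve.
0–6 s: 9 × 6 = 54 m
6–11 s: 2 × 5 = 10 m
11–14 s: -11 × 3 = -33 m
14–17 s: 10 × 3 = 30 m
Net displacement = 61 m

61 m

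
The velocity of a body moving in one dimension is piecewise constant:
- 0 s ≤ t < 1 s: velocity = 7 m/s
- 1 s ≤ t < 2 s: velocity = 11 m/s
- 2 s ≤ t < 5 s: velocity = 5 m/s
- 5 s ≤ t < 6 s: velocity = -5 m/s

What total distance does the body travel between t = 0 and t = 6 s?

Distance (not displacement) is the total path length: add the absolute areas under v-t.
0–1 s: |7| × 1 = 7 m
1–2 s: |11| × 1 = 11 m
2–5 s: |5| × 3 = 15 m
5–6 s: |-5| × 1 = 5 m
Total distance = 38 m

38 m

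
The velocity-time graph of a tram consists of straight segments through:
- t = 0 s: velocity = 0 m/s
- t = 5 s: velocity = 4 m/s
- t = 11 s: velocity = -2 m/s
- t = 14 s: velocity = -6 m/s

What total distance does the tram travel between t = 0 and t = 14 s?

32 m

Distance (not displacement) is the total path length: add the absolute areas under v-t.
0–5 s: |½(0 + 4)(5)| = 10 m
5–11 s: v = 0 at t = 9 s; triangle areas 8 + 2 = 10 m
11–14 s: |½(-2 + -6)(3)| = 12 m
Total distance = 32 m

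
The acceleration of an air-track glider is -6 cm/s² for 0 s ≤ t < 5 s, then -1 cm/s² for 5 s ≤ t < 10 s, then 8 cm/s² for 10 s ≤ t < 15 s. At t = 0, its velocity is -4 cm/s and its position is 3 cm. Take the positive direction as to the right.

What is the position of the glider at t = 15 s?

On each constant-a segment, Δv = aΔt and Δx = v₀Δt + ½aΔt²; chain segment to segment.
0–5 s: v starts -4 cm/s; Δx = -4·5 + ½·-6·5² = -95 cm; v ends -34 cm/s.
5–10 s: v starts -34 cm/s; Δx = -34·5 + ½·-1·5² = -182.5 cm; v ends -39 cm/s.
10–15 s: v starts -39 cm/s; Δx = -39·5 + ½·8·5² = -95 cm; v ends 1 cm/s.
x(15) = 3 + Σ Δx = -369.5 cm.

-369.5 cm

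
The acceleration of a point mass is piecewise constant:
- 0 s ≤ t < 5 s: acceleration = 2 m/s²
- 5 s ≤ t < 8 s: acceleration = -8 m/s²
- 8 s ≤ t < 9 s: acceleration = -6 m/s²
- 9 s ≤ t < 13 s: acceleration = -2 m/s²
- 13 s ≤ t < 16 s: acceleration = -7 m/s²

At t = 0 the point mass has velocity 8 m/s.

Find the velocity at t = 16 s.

-41 m/s

Δv equals the area under the a-t graph; then v = v₀ + Δv.
0–5 s: 2 × 5 = 10 m/s
5–8 s: -8 × 3 = -24 m/s
8–9 s: -6 × 1 = -6 m/s
9–13 s: -2 × 4 = -8 m/s
13–16 s: -7 × 3 = -21 m/s
Δv = -49 m/s, so v(16) = 8 + (-49) = -41 m/s.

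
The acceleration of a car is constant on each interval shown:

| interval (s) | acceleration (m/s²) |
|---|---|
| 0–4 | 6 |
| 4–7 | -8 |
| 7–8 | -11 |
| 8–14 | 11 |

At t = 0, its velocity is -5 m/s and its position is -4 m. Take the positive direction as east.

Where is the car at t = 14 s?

On each constant-a segment, Δv = aΔt and Δx = v₀Δt + ½aΔt²; chain segment to segment.
0–4 s: v starts -5 m/s; Δx = -5·4 + ½·6·4² = 28 m; v ends 19 m/s.
4–7 s: v starts 19 m/s; Δx = 19·3 + ½·-8·3² = 21 m; v ends -5 m/s.
7–8 s: v starts -5 m/s; Δx = -5·1 + ½·-11·1² = -10.5 m; v ends -16 m/s.
8–14 s: v starts -16 m/s; Δx = -16·6 + ½·11·6² = 102 m; v ends 50 m/s.
x(14) = -4 + Σ Δx = 136.5 m.

136.5 m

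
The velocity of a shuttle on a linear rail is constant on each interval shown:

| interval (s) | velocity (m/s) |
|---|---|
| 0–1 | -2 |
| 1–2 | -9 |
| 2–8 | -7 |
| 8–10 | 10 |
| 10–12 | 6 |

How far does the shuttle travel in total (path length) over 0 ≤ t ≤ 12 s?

85 m

Total distance travelled is ∫|v| dt — sum the magnitudes of each area piece.
0–1 s: |-2| × 1 = 2 m
1–2 s: |-9| × 1 = 9 m
2–8 s: |-7| × 6 = 42 m
8–10 s: |10| × 2 = 20 m
10–12 s: |6| × 2 = 12 m
Total distance = 85 m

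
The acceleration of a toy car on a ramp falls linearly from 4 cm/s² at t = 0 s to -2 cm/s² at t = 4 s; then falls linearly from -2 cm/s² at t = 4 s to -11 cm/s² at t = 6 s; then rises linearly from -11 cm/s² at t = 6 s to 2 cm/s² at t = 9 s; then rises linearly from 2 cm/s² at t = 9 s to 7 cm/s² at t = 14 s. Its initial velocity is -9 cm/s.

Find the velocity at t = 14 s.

-9 cm/s

Δv equals the area under the a-t graph; then v = v₀ + Δv.
0–4 s: ½(4 + -2)(4) = 4 cm/s
4–6 s: ½(-2 + -11)(2) = -13 cm/s
6–9 s: ½(-11 + 2)(3) = -13.5 cm/s
9–14 s: ½(2 + 7)(5) = 22.5 cm/s
Δv = 0 cm/s, so v(14) = -9 + (0) = -9 cm/s.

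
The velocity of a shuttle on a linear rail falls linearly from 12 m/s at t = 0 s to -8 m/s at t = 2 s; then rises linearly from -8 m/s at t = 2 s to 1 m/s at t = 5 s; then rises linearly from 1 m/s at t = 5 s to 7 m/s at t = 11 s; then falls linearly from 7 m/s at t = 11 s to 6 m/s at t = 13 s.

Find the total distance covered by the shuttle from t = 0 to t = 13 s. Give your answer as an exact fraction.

1747/30 m

Distance (not displacement) is the total path length: add the absolute areas under v-t.
0–2 s: v = 0 at t = 1.2 s; triangle areas 7.2 + 3.2 = 10.4 m
2–5 s: v = 0 at t = 14/3 s; triangle areas 32/3 + 1/6 = 65/6 m
5–11 s: |½(1 + 7)(6)| = 24 m
11–13 s: |½(7 + 6)(2)| = 13 m
Total distance = 1747/30 m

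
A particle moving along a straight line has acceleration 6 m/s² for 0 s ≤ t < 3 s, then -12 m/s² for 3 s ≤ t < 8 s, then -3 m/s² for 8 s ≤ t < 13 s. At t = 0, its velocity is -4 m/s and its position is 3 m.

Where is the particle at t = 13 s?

On each constant-a segment, Δv = aΔt and Δx = v₀Δt + ½aΔt²; chain segment to segment.
0–3 s: v starts -4 m/s; Δx = -4·3 + ½·6·3² = 15 m; v ends 14 m/s.
3–8 s: v starts 14 m/s; Δx = 14·5 + ½·-12·5² = -80 m; v ends -46 m/s.
8–13 s: v starts -46 m/s; Δx = -46·5 + ½·-3·5² = -267.5 m; v ends -61 m/s.
x(13) = 3 + Σ Δx = -329.5 m.

-329.5 m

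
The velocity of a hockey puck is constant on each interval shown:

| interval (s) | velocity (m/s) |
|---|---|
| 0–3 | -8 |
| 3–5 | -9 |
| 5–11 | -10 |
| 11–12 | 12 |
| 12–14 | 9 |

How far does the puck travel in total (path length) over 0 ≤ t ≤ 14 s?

132 m

Distance (not displacement) is the total path length: add the absolute areas under v-t.
0–3 s: |-8| × 3 = 24 m
3–5 s: |-9| × 2 = 18 m
5–11 s: |-10| × 6 = 60 m
11–12 s: |12| × 1 = 12 m
12–14 s: |9| × 2 = 18 m
Total distance = 132 m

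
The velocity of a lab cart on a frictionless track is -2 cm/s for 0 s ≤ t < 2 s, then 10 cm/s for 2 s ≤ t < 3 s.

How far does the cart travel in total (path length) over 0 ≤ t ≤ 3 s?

Total distance travelled is ∫|v| dt — sum the magnitudes of each area piece.
0–2 s: |-2| × 2 = 4 cm
2–3 s: |10| × 1 = 10 cm
Total distance = 14 cm

14 cm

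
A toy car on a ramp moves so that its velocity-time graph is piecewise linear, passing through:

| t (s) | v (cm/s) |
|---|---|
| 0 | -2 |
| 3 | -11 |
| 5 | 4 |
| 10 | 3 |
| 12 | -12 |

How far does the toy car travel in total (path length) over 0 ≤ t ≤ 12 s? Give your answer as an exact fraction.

Total distance travelled is ∫|v| dt — sum the magnitudes of each area piece.
0–3 s: |½(-2 + -11)(3)| = 19.5 cm
3–5 s: v = 0 at t = 67/15 s; triangle areas 121/15 + 16/15 = 137/15 cm
5–10 s: |½(4 + 3)(5)| = 17.5 cm
10–12 s: v = 0 at t = 10.4 s; triangle areas 0.6 + 9.6 = 10.2 cm
Total distance = 169/3 cm

169/3 cm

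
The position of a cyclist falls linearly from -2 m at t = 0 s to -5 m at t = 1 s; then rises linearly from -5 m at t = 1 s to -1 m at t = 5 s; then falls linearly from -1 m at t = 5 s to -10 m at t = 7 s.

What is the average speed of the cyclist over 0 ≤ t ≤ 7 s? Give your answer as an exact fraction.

Average speed = (total path length)/(elapsed time); on a piecewise-linear x-t graph the path length is Σ|Δx|.
0–1 s: |Δx| = |-5 − -2| = 3 m
1–5 s: |Δx| = |-1 − -5| = 4 m
5–7 s: |Δx| = |-10 − -1| = 9 m
Total path = 16 m; average speed = 16/7 = 16/7 m/s.

16/7 m/s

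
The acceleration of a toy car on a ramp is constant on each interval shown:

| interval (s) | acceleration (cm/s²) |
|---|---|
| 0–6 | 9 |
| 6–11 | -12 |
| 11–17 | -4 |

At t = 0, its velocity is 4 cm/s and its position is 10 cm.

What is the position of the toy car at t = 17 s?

252 cm

On each constant-a segment, Δv = aΔt and Δx = v₀Δt + ½aΔt²; chain segment to segment.
0–6 s: v starts 4 cm/s; Δx = 4·6 + ½·9·6² = 186 cm; v ends 58 cm/s.
6–11 s: v starts 58 cm/s; Δx = 58·5 + ½·-12·5² = 140 cm; v ends -2 cm/s.
11–17 s: v starts -2 cm/s; Δx = -2·6 + ½·-4·6² = -84 cm; v ends -26 cm/s.
x(17) = 10 + Σ Δx = 252 cm.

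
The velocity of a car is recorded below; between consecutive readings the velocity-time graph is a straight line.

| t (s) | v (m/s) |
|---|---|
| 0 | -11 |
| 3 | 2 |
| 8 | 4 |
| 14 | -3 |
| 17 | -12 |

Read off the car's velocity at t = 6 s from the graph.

On 3–8 s the graph is linear from 2 to 4 m/s: v(6) = 2 + (4 − 2)·(6 − 3)/(8 − 3) = 3.2 m/s.

3.2 m/s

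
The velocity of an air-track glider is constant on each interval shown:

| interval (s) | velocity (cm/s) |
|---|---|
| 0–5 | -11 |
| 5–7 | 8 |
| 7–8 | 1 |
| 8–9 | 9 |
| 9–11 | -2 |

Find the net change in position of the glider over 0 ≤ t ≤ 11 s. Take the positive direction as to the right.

Displacement is the signed area under the v-t curve.
0–5 s: -11 × 5 = -55 cm
5–7 s: 8 × 2 = 16 cm
7–8 s: 1 × 1 = 1 cm
8–9 s: 9 × 1 = 9 cm
9–11 s: -2 × 2 = -4 cm
Net displacement = -33 cm

-33 cm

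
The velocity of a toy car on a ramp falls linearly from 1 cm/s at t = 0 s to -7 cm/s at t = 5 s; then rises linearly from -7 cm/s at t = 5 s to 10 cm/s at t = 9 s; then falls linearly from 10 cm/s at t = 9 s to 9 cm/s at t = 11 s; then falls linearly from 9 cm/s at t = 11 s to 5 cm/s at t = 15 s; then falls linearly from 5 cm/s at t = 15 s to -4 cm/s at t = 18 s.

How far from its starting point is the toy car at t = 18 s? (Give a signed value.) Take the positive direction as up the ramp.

Displacement is the signed area under the v-t curve.
0–5 s: ½(1 + -7)(5) = -15 cm
5–9 s: ½(-7 + 10)(4) = 6 cm
9–11 s: ½(10 + 9)(2) = 19 cm
11–15 s: ½(9 + 5)(4) = 28 cm
15–18 s: ½(5 + -4)(3) = 1.5 cm
Net displacement = 39.5 cm

39.5 cm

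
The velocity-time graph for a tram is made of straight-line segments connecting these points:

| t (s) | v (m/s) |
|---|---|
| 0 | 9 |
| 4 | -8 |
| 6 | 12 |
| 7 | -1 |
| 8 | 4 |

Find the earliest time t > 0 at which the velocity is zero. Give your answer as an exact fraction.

t = 36/17 s

v changes sign on 0–4 s (from 9 to -8); the graph is linear there, so v = 0 at t = 0 + (-9)·(4 − 0)/(-8 − 9) = 36/17 s.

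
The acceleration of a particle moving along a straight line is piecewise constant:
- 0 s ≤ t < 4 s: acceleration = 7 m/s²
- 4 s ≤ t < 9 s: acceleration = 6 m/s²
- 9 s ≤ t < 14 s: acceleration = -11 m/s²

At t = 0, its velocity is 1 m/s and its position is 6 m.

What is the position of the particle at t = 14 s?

443.5 m

On each constant-a segment, Δv = aΔt and Δx = v₀Δt + ½aΔt²; chain segment to segment.
0–4 s: v starts 1 m/s; Δx = 1·4 + ½·7·4² = 60 m; v ends 29 m/s.
4–9 s: v starts 29 m/s; Δx = 29·5 + ½·6·5² = 220 m; v ends 59 m/s.
9–14 s: v starts 59 m/s; Δx = 59·5 + ½·-11·5² = 157.5 m; v ends 4 m/s.
x(14) = 6 + Σ Δx = 443.5 m.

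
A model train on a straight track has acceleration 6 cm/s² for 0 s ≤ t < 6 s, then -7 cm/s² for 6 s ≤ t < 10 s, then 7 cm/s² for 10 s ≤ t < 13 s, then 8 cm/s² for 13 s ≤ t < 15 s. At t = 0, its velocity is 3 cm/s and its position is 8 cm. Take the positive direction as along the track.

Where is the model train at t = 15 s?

On each constant-a segment, Δv = aΔt and Δx = v₀Δt + ½aΔt²; chain segment to segment.
0–6 s: v starts 3 cm/s; Δx = 3·6 + ½·6·6² = 126 cm; v ends 39 cm/s.
6–10 s: v starts 39 cm/s; Δx = 39·4 + ½·-7·4² = 100 cm; v ends 11 cm/s.
10–13 s: v starts 11 cm/s; Δx = 11·3 + ½·7·3² = 64.5 cm; v ends 32 cm/s.
13–15 s: v starts 32 cm/s; Δx = 32·2 + ½·8·2² = 80 cm; v ends 48 cm/s.
x(15) = 8 + Σ Δx = 378.5 cm.

378.5 cm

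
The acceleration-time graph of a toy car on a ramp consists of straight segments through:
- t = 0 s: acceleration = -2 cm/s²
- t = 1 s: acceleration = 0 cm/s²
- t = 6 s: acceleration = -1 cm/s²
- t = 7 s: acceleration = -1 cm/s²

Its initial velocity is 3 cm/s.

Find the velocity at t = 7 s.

Δv equals the area under the a-t graph; then v = v₀ + Δv.
0–1 s: ½(-2 + 0)(1) = -1 cm/s
1–6 s: ½(0 + -1)(5) = -2.5 cm/s
6–7 s: -1 × 1 = -1 cm/s
Δv = -4.5 cm/s, so v(7) = 3 + (-4.5) = -1.5 cm/s.

-1.5 cm/s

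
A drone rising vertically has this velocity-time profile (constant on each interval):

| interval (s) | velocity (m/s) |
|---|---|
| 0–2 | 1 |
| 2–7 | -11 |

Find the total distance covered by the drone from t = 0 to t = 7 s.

Total distance travelled is ∫|v| dt — sum the magnitudes of each area piece.
0–2 s: |1| × 2 = 2 m
2–7 s: |-11| × 5 = 55 m
Total distance = 57 m

57 m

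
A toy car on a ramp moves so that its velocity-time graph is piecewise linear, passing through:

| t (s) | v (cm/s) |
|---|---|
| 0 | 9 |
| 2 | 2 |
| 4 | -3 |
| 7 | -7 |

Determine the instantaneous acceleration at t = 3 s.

-2.5 cm/s²

Acceleration is the slope of the v-t graph on 2–4 s: (-3 − 2)/(4 − 2) = -2.5 cm/s².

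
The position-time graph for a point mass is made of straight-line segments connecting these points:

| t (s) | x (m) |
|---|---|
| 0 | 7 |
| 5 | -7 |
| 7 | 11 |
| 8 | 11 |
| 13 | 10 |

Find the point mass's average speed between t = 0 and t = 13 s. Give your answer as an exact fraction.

Average speed = (total path length)/(elapsed time); on a piecewise-linear x-t graph the path length is Σ|Δx|.
0–5 s: |Δx| = |-7 − 7| = 14 m
5–7 s: |Δx| = |11 − -7| = 18 m
7–8 s: |Δx| = |11 − 11| = 0 m
8–13 s: |Δx| = |10 − 11| = 1 m
Total path = 33 m; average speed = 33/13 = 33/13 m/s.

33/13 m/s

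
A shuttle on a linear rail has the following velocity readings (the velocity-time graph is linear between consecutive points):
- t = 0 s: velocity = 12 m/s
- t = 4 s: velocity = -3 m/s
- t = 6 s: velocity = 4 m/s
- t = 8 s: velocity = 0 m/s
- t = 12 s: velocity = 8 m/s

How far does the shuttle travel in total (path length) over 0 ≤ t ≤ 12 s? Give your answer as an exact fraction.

Distance (not displacement) is the total path length: add the absolute areas under v-t.
0–4 s: v = 0 at t = 3.2 s; triangle areas 19.2 + 1.2 = 20.4 m
4–6 s: v = 0 at t = 34/7 s; triangle areas 9/7 + 16/7 = 25/7 m
6–8 s: |½(4 + 0)(2)| = 4 m
8–12 s: |½(0 + 8)(4)| = 16 m
Total distance = 1539/35 m

1539/35 m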